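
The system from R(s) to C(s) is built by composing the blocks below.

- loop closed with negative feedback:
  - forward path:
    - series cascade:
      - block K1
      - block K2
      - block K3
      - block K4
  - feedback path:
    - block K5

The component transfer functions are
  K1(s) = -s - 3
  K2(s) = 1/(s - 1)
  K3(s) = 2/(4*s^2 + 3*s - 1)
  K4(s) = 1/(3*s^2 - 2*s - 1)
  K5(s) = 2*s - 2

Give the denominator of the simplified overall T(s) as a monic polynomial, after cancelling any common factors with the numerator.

[1] combine K1, K2, K3, K4 in series = (-2*s - 6)/(12*s^5 - 11*s^4 - 14*s^3 + 12*s^2 + 2*s - 1)
[2] close the feedback loop around (K1*K2*K3*K4), K5 = (-2*s - 6)/(12*s^5 - 11*s^4 - 14*s^3 + 8*s^2 - 6*s + 11)
T(s) is the step-2 result (common factors already cancelled). Leading coefficient of the denominator: 12. Divide through by 12 for the monic polynomial.

Answer: s^5 - 11*s^4/12 - 7*s^3/6 + 2*s^2/3 - s/2 + 11/12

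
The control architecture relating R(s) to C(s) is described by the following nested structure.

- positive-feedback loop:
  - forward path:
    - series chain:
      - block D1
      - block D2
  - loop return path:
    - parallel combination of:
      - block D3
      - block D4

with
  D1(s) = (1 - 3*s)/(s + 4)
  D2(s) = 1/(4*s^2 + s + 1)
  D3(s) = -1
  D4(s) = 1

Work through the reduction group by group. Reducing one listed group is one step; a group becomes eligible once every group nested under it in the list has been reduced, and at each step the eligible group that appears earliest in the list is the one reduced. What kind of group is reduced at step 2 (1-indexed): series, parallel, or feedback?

1. cascade D1, D2
2. combine D3, D4 in parallel
3. reduce the feedback loop with forward (D1*D2) and return (D3+D4)
Step 2: parallel.

Answer: parallel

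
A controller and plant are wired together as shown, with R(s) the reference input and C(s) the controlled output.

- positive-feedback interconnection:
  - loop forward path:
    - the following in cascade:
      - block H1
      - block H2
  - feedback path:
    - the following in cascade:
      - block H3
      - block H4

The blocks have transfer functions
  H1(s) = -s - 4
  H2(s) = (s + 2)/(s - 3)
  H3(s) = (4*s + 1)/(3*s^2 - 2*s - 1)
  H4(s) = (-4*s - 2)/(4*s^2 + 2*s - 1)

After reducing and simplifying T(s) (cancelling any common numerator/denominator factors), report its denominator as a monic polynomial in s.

The answer is s^5 - 9*s^4/2 - 113*s^3/12 - 169*s^2/12 - 107*s/12 - 19/12.

Reasoning:
(1) cascade H1, H2 = (-s^2 - 6*s - 8)/(s - 3)
(2) series reduction of H3, H4 = (-16*s^2 - 12*s - 2)/(12*s^4 - 2*s^3 - 11*s^2 + 1)
(3) close the feedback loop around (H1*H2), (H3*H4) = (-12*s^6 - 70*s^5 - 73*s^4 + 82*s^3 + 87*s^2 - 6*s - 8)/(12*s^5 - 54*s^4 - 113*s^3 - 169*s^2 - 107*s - 19)
No further cancellation is possible in the step-3 result, so that is T(s). Its denominator becomes monic after dividing by the leading coefficient 12.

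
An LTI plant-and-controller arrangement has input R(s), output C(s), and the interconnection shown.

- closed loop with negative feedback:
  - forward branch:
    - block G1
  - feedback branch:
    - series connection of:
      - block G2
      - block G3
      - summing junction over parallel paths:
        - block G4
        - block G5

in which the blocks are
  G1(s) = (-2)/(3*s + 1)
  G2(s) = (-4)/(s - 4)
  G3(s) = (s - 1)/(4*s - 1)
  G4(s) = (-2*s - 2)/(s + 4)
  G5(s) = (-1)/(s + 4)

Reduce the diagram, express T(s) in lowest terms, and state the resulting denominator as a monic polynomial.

Reducing step by step:

Step 1: parallel reduction of G4, G5 -> (-2*s - 3)/(s + 4)
Step 2: multiply G2, G3, (G4+G5) (series) -> (8*s^2 + 4*s - 12)/(4*s^3 - s^2 - 64*s + 16)
Step 3: feedback reduction of G1, (G2*G3*(G4+G5)) -> (-8*s^3 + 2*s^2 + 128*s - 32)/(12*s^4 + s^3 - 209*s^2 - 24*s + 40)
That last expression is T(s), already simplified. Scaling its denominator by 1/12 (the reciprocal of the leading coefficient) yields the monic denominator.

Answer: s^4 + s^3/12 - 209*s^2/12 - 2*s + 10/3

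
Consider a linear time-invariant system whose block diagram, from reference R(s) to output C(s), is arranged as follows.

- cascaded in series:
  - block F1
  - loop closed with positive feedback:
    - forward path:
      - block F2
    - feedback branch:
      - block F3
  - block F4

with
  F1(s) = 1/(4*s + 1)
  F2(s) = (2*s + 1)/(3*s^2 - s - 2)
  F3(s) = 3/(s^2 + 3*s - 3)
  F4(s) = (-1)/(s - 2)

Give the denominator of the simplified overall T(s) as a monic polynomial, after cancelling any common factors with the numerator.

Step 1: apply the feedback formula to F2, F3: (2*s^3 + 7*s^2 - 3*s - 3)/(3*s^4 + 8*s^3 - 14*s^2 - 9*s + 3)
Step 2: cascade F1, [F2/(1-F2*F3)], F4: (-2*s^3 - 7*s^2 + 3*s + 3)/(12*s^6 + 11*s^5 - 118*s^4 + 46*s^3 + 103*s^2 - 3*s - 6)
No further cancellation is possible in the step-2 result, so that is T(s). Its denominator becomes monic after dividing by the leading coefficient 12.

Final answer: s^6 + 11*s^5/12 - 59*s^4/6 + 23*s^3/6 + 103*s^2/12 - s/4 - 1/2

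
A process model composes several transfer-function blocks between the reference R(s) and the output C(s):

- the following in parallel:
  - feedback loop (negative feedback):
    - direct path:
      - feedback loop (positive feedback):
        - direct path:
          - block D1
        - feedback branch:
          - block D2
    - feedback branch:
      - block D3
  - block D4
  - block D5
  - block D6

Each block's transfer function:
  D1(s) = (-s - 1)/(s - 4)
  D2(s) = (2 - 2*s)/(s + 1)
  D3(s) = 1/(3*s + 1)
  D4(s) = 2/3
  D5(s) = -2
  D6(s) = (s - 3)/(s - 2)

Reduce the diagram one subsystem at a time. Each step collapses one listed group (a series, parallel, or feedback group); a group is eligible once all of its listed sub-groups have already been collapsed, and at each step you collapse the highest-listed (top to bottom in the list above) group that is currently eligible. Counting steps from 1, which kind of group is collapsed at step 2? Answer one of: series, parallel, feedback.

Reducing step by step:

Step 1. close the feedback loop around D1, D2
Step 2. feedback reduction of [D1/(1-D1*D2)], D3
Step 3. combine [[D1/(1-D1*D2)]/(1+[D1/(1-D1*D2)]*D3)], D4, D5, D6 in parallel
The group at step 2 is a feedback group.

Answer: feedback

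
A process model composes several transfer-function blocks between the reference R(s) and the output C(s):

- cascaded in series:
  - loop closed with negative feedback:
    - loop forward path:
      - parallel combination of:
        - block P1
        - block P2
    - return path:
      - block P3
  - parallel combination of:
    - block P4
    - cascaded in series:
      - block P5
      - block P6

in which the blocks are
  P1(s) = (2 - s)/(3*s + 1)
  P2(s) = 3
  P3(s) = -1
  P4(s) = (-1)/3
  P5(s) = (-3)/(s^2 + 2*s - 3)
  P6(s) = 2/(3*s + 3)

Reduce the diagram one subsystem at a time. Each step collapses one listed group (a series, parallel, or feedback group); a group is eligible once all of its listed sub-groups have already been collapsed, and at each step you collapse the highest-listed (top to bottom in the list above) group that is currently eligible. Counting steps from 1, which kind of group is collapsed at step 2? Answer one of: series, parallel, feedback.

[1] combine P1, P2 in parallel
[2] reduce the feedback loop with forward (P1+P2) and return P3
[3] series reduction of P5, P6
[4] reduce the parallel group P4, (P5*P6)
[5] series reduction of [(P1+P2)/(1+(P1+P2)*P3)], (P4+(P5*P6))
At step 2 the group reduced is feedback.

Answer: feedback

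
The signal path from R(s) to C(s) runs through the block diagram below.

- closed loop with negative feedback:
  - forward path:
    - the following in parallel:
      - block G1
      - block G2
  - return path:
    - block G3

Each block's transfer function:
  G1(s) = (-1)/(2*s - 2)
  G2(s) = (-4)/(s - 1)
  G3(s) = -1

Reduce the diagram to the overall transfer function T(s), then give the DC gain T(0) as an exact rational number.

Reducing step by step:

Step 1: add G1, G2 (parallel); result (-9)/(2*s - 2)
Step 2: close the feedback loop around (G1+G2), G3; result (-9)/(2*s + 7)
The step-2 result is T(s). Setting s = 0: T(0) = -9/7.

Answer: -9/7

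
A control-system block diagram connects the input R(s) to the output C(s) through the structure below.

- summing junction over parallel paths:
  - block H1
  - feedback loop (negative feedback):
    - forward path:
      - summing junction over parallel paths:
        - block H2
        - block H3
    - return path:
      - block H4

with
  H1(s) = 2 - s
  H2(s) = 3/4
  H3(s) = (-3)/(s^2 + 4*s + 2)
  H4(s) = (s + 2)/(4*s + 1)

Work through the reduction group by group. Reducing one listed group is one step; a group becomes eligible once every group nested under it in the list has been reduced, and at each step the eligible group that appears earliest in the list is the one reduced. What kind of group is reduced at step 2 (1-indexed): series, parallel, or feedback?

(1) combine H2, H3 in parallel
(2) reduce the feedback loop with forward (H2+H3) and return H4
(3) combine H1, [(H2+H3)/(1+(H2+H3)*H4)] in parallel
So the answer for step 2 is feedback.

Answer: feedback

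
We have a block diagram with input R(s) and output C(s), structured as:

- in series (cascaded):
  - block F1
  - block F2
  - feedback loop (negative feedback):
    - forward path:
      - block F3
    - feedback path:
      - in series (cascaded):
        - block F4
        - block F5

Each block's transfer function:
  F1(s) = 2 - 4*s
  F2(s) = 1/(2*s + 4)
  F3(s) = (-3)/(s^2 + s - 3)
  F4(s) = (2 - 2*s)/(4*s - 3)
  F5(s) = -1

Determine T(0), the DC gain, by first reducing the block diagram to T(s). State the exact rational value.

Step 1. combine F4, F5 in series, giving (2*s - 2)/(4*s - 3)
Step 2. reduce the feedback loop with forward F3 and return (F4*F5), giving (9 - 12*s)/(4*s^3 + s^2 - 21*s + 15)
Step 3. multiply F1, F2, [F3/(1+F3*(F4*F5))] (series), giving (24*s^2 - 30*s + 9)/(4*s^4 + 9*s^3 - 19*s^2 - 27*s + 30)
Evaluating the step-3 result (the overall T(s)) at s = 0 gives T(0) = 9/30 = 3/10.

Final answer: 3/10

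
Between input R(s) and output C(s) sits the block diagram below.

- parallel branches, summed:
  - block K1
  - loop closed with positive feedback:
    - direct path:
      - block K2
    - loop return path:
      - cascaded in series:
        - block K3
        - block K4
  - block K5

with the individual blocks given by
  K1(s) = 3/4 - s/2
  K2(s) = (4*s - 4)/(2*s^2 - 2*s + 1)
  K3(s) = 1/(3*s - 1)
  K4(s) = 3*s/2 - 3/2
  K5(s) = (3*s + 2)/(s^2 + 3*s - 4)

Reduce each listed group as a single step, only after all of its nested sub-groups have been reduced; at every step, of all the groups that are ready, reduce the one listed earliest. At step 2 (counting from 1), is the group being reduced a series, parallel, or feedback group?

Step 1 - multiply K3, K4 (series)
Step 2 - collapse the loop (K2 forward, (K3*K4) return)
Step 3 - parallel reduction of K1, [K2/(1-K2*(K3*K4))], K5
So the answer for step 2 is feedback.

Hence the answer: feedback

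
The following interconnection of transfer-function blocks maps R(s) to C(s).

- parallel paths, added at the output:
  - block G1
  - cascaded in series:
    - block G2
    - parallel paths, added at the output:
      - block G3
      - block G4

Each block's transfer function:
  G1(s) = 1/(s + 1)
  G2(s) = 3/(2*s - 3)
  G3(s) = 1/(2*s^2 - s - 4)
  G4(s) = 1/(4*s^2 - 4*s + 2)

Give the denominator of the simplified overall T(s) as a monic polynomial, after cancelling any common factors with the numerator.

(1) sum the parallel branches G3, G4 gives (6*s^2 - 5*s - 2)/(8*s^4 - 12*s^3 - 8*s^2 + 14*s - 8)
(2) series reduction of G2, (G3+G4) gives (18*s^2 - 15*s - 6)/(16*s^5 - 48*s^4 + 20*s^3 + 52*s^2 - 58*s + 24)
(3) parallel reduction of G1, (G2*(G3+G4)) gives (16*s^5 - 48*s^4 + 38*s^3 + 55*s^2 - 79*s + 18)/(16*s^6 - 32*s^5 - 28*s^4 + 72*s^3 - 6*s^2 - 34*s + 24)
That last expression is T(s), already simplified. Scaling its denominator by 1/16 (the reciprocal of the leading coefficient) yields the monic denominator.

Final answer: s^6 - 2*s^5 - 7*s^4/4 + 9*s^3/2 - 3*s^2/8 - 17*s/8 + 3/2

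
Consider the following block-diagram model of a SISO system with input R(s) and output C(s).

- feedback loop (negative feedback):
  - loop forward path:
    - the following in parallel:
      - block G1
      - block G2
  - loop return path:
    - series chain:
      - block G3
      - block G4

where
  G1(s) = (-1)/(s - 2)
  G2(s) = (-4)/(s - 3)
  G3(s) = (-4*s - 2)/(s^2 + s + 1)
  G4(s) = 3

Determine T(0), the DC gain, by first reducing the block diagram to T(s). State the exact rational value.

(1) add G1, G2 (parallel) = (11 - 5*s)/(s^2 - 5*s + 6)
(2) reduce the series chain G3, G4 = (-12*s - 6)/(s^2 + s + 1)
(3) collapse the loop ((G1+G2) forward, (G3*G4) return) = (-5*s^3 + 6*s^2 + 6*s + 11)/(s^4 - 4*s^3 + 62*s^2 - 101*s - 60)
That last expression is T(s); at s = 0 only the constant terms survive, so T(0) = 11/(-60) = -11/60.

Therefore the answer is -11/60.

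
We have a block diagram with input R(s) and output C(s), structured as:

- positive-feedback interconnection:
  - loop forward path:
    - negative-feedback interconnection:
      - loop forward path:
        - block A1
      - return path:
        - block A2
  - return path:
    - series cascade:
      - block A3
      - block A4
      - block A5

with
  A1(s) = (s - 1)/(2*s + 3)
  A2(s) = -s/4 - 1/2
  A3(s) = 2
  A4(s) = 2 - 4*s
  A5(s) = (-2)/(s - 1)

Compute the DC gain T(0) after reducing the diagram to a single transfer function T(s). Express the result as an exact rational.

Step 1 - apply the feedback formula to A1, A2 -> (4 - 4*s)/(s^2 - 7*s - 14)
Step 2 - cascade A3, A4, A5 -> (16*s - 8)/(s - 1)
Step 3 - reduce the feedback loop with forward [A1/(1+A1*A2)] and return (A3*A4*A5) -> (4 - 4*s)/(s^2 + 57*s - 46)
Step 3 gives the overall T(s). Then T(0) = 4/(-46) = -2/23.

Final answer: -2/23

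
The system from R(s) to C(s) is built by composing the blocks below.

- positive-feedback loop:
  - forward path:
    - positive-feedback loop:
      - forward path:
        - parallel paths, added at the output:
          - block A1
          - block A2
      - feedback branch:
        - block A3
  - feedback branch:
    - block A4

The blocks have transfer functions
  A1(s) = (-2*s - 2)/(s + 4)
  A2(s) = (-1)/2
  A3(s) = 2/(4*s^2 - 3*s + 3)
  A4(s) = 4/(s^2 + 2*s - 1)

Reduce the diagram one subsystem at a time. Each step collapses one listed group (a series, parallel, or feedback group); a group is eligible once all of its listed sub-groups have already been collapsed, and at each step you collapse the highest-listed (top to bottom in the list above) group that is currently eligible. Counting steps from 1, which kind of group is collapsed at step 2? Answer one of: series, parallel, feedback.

Reducing step by step:

Step 1. parallel reduction of A1, A2
Step 2. reduce the feedback loop with forward (A1+A2) and return A3
Step 3. close the feedback loop around [(A1+A2)/(1-(A1+A2)*A3)], A4
Step 2 collapses a feedback group.

Answer: feedback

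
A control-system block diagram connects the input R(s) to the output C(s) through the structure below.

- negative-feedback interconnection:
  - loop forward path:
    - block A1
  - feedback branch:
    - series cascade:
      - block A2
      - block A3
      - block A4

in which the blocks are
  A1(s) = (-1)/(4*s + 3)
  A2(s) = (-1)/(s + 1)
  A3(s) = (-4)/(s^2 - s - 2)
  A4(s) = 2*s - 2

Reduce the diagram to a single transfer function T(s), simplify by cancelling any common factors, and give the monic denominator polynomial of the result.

Answer: s^4 + 3*s^3/4 - 3*s^2 - 25*s/4 + 1/2

Working:
(1) combine A2, A3, A4 in series = (8*s - 8)/(s^3 - 3*s - 2)
(2) close the feedback loop around A1, (A2*A3*A4) = (-s^3 + 3*s + 2)/(4*s^4 + 3*s^3 - 12*s^2 - 25*s + 2)
No further cancellation is possible in the step-2 result, so that is T(s). Its denominator becomes monic after dividing by the leading coefficient 4.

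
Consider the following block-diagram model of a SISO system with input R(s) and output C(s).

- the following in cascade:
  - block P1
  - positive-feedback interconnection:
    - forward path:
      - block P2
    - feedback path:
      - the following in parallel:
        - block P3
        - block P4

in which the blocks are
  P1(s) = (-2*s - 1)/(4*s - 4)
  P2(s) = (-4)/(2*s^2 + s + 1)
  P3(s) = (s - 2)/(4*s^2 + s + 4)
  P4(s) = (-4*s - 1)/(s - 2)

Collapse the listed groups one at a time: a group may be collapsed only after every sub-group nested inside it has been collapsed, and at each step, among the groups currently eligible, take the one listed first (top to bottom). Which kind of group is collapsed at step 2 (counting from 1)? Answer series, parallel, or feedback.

Step 1. combine P3, P4 in parallel
Step 2. apply the feedback formula to P2, (P3+P4)
Step 3. combine P1, [P2/(1-P2*(P3+P4))] in series
Step 2 collapses a feedback group.

Hence the answer: feedback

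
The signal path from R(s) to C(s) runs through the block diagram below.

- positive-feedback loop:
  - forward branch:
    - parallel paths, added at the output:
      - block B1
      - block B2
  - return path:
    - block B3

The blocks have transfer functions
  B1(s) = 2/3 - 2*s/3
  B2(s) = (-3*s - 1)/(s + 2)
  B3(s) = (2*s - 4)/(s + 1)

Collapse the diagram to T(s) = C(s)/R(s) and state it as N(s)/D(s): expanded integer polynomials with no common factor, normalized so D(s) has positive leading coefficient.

Step 1. reduce the parallel group B1, B2 = (-2*s^2 - 11*s + 1)/(3*s + 6)
Step 2. collapse the loop ((B1+B2) forward, B3 return); the result is T(s) itself (integer coefficients, no common factor, positive leading denominator coefficient)

Hence the answer: (-2*s^3 - 13*s^2 - 10*s + 1)/(4*s^3 + 17*s^2 - 37*s + 10)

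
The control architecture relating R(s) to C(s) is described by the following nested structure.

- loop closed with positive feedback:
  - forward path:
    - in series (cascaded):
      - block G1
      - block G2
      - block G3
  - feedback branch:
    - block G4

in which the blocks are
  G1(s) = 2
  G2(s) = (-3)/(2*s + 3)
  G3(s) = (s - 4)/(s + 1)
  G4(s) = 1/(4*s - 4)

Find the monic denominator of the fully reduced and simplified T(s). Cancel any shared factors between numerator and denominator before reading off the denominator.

[1] combine G1, G2, G3 in series = (24 - 6*s)/(2*s^2 + 5*s + 3)
[2] feedback reduction of (G1*G2*G3), G4 = (-12*s^2 + 60*s - 48)/(4*s^3 + 6*s^2 - s - 18)
That last expression is T(s), already simplified. Scaling its denominator by 1/4 (the reciprocal of the leading coefficient) yields the monic denominator.

Final answer: s^3 + 3*s^2/2 - s/4 - 9/2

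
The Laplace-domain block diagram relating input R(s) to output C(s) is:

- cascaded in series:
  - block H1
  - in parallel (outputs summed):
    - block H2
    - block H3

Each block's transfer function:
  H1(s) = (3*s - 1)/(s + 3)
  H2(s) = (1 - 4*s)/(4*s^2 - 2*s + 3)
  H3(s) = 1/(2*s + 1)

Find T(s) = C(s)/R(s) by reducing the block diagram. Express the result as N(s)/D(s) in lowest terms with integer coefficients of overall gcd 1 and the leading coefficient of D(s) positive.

First reduce the diagram to T(s).

Step 1: reduce the parallel group H2, H3 gives (-4*s^2 - 4*s + 4)/(8*s^3 + 4*s + 3)
Step 2: multiply H1, (H2+H3) (series); the result is T(s) itself (integer coefficients, no common factor, positive leading denominator coefficient)

Answer: (-12*s^3 - 8*s^2 + 16*s - 4)/(8*s^4 + 24*s^3 + 4*s^2 + 15*s + 9)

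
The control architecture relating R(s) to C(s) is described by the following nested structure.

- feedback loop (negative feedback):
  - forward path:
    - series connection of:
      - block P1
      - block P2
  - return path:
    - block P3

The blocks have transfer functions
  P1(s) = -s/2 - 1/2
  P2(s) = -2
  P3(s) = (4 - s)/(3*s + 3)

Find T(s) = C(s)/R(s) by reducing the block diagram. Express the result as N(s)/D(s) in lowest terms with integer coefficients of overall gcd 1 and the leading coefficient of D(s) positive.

Step 1: combine P1, P2 in series gives s + 1
Step 2: collapse the loop ((P1*P2) forward, P3 return), giving the overall T(s)

Final answer: (-3*s - 3)/(s - 7)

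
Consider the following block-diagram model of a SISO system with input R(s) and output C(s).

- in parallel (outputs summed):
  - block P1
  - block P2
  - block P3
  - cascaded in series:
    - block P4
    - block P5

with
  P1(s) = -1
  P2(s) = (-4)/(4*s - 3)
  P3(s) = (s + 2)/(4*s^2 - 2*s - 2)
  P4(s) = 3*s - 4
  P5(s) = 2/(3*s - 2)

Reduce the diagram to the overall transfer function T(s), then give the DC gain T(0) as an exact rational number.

1. reduce the series chain P4, P5 = (6*s - 8)/(3*s - 2)
2. combine P1, P2, P3, (P4*P5) in parallel = (48*s^4 - 192*s^3 + 177*s^2 + 10*s - 40)/(48*s^4 - 92*s^3 + 34*s^2 + 22*s - 12)
DC gain: substitute s = 0 into T(s) from step 2: T(0) = -40/(-12) = 10/3.

Final answer: 10/3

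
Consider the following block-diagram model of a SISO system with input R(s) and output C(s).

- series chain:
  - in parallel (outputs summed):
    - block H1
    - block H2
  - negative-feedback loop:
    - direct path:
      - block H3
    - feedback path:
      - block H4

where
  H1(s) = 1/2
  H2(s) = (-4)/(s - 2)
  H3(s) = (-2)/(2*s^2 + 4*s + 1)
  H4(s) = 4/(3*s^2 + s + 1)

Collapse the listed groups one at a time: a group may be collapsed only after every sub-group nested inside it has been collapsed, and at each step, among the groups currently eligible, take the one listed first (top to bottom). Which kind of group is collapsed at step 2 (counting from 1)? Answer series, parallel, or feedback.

The answer is feedback.

Reasoning:
1. sum the parallel branches H1, H2
2. feedback reduction of H3, H4
3. cascade (H1+H2), [H3/(1+H3*H4)]
Step 2 collapses a feedback group.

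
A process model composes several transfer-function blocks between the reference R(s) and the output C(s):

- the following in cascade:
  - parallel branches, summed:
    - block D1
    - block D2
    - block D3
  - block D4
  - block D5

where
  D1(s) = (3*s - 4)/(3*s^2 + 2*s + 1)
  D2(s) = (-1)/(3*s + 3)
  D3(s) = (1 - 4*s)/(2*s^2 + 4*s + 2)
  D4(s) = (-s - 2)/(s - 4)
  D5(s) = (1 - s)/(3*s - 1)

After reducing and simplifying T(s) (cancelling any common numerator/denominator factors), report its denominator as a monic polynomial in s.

Step 1. parallel reduction of D1, D2, D3; result (-24*s^3 - 13*s^2 - 42*s - 23)/(18*s^4 + 48*s^3 + 48*s^2 + 24*s + 6)
Step 2. series reduction of (D1+D2+D3), D4, D5; result (-24*s^5 - 37*s^4 - 7*s^3 - 39*s^2 + 61*s + 46)/(54*s^6 - 90*s^5 - 408*s^4 - 360*s^3 - 102*s^2 + 18*s + 24)
Step 2 gives the fully reduced T(s), with no common factor left to cancel. The denominator's leading coefficient is 54, so divide each of its coefficients by 54 to get the monic form.

Therefore the answer is s^6 - 5*s^5/3 - 68*s^4/9 - 20*s^3/3 - 17*s^2/9 + s/3 + 4/9.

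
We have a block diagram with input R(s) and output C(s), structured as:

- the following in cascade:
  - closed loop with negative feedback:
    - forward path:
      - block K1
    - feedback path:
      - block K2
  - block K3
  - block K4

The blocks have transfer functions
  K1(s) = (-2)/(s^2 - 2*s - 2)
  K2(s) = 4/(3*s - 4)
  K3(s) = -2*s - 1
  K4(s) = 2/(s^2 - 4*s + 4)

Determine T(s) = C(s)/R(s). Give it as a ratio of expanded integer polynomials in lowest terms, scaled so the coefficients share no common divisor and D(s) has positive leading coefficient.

Reducing step by step:

Step 1. close the feedback loop around K1, K2: (8 - 6*s)/(3*s^3 - 10*s^2 + 2*s)
Step 2. series reduction of [K1/(1+K1*K2)], K3, K4, giving the overall T(s)

Answer: (24*s^2 - 20*s - 16)/(3*s^5 - 22*s^4 + 54*s^3 - 48*s^2 + 8*s)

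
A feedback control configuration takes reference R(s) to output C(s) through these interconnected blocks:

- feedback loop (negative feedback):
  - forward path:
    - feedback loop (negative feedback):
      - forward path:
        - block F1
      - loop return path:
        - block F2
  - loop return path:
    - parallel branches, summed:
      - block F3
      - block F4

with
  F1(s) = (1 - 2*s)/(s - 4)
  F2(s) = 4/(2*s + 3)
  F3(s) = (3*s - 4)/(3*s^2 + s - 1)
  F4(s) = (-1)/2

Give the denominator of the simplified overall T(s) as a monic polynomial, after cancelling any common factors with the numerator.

Step 1: feedback reduction of F1, F2 -> (-4*s^2 - 4*s + 3)/(2*s^2 - 13*s - 8)
Step 2: parallel reduction of F3, F4 -> (-3*s^2 + 5*s - 7)/(6*s^2 + 2*s - 2)
Step 3: close the feedback loop around [F1/(1+F1*F2)], (F3+F4) -> (-24*s^4 - 32*s^3 + 18*s^2 + 14*s - 6)/(24*s^4 - 82*s^3 - 79*s^2 + 53*s - 5)
Step 3 gives the fully reduced T(s), with no common factor left to cancel. The denominator's leading coefficient is 24, so divide each of its coefficients by 24 to get the monic form.

Final answer: s^4 - 41*s^3/12 - 79*s^2/24 + 53*s/24 - 5/24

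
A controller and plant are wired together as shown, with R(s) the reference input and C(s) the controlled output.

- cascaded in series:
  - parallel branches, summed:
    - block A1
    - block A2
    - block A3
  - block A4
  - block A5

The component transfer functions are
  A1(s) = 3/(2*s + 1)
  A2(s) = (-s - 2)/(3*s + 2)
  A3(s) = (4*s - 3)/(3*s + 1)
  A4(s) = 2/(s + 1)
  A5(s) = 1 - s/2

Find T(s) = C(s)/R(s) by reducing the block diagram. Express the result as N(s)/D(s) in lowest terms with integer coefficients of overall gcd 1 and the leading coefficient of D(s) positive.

1. add A1, A2, A3 (parallel), giving (18*s^3 + 20*s^2 + 3*s - 2)/(18*s^3 + 27*s^2 + 13*s + 2)
2. combine (A1+A2+A3), A4, A5 in series; the result is T(s) itself (integer coefficients, no common factor, positive leading denominator coefficient)

Hence the answer: (-18*s^4 + 16*s^3 + 37*s^2 + 8*s - 4)/(18*s^4 + 45*s^3 + 40*s^2 + 15*s + 2)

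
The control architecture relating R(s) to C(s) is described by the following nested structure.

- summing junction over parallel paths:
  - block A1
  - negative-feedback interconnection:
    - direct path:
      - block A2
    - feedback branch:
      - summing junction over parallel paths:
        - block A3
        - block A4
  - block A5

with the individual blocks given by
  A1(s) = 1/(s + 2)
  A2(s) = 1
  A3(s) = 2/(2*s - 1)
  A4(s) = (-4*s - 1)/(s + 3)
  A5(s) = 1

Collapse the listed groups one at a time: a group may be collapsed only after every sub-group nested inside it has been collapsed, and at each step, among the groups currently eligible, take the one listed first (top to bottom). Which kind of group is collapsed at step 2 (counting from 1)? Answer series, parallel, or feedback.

Reducing step by step:

1. add A3, A4 (parallel)
2. reduce the feedback loop with forward A2 and return (A3+A4)
3. combine A1, [A2/(1+A2*(A3+A4))], A5 in parallel
Step 2: feedback.

Answer: feedback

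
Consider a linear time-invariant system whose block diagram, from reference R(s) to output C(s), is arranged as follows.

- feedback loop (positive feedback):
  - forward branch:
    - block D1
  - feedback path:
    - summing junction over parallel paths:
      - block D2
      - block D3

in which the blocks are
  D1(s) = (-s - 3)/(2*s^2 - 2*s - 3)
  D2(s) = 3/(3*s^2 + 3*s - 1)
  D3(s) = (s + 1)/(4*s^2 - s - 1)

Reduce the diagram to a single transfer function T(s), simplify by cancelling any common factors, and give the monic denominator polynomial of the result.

First reduce the diagram to T(s).

[1] add D2, D3 (parallel) = (3*s^3 + 18*s^2 - s - 4)/(12*s^4 + 9*s^3 - 10*s^2 - 2*s + 1)
[2] apply the feedback formula to D1, (D2+D3) = (-12*s^5 - 45*s^4 - 17*s^3 + 32*s^2 + 5*s - 3)/(24*s^6 - 6*s^5 - 71*s^4 + 16*s^3 + 89*s^2 - 3*s - 15)
Step 2 gives the fully reduced T(s), with no common factor left to cancel. The denominator's leading coefficient is 24, so divide each of its coefficients by 24 to get the monic form.

Answer: s^6 - s^5/4 - 71*s^4/24 + 2*s^3/3 + 89*s^2/24 - s/8 - 5/8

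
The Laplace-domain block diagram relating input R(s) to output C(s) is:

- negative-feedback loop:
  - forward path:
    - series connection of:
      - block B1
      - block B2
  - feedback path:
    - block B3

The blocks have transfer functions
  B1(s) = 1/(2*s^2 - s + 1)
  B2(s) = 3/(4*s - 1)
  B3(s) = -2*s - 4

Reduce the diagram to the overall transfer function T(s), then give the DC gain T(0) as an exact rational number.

[1] multiply B1, B2 (series) -> 3/(8*s^3 - 6*s^2 + 5*s - 1)
[2] reduce the feedback loop with forward (B1*B2) and return B3 -> 3/(8*s^3 - 6*s^2 - s - 13)
DC gain: substitute s = 0 into T(s) from step 2: T(0) = 3/(-13) = -3/13.

Hence the answer: -3/13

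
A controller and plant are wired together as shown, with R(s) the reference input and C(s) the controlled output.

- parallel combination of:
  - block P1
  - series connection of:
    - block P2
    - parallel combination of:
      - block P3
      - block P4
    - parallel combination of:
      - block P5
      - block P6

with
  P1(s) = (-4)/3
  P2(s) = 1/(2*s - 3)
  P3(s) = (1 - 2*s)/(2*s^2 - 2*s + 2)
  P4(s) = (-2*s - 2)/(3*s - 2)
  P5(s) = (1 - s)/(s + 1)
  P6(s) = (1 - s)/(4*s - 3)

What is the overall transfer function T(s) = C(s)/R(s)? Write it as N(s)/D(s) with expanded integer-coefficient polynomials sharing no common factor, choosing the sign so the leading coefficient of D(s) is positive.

Answer: (-192*s^6 + 620*s^5 - 498*s^4 - 255*s^3 + 833*s^2 - 672*s + 180)/(144*s^6 - 420*s^5 + 378*s^4 + 36*s^3 - 420*s^2 + 378*s - 108)

Working:
Step 1 - add P3, P4 (parallel); result (-4*s^3 - 6*s^2 + 7*s - 6)/(6*s^3 - 10*s^2 + 10*s - 4)
Step 2 - reduce the parallel group P5, P6; result (-5*s^2 + 7*s - 2)/(4*s^2 + s - 3)
Step 3 - combine P2, (P3+P4), (P5+P6) in series; result (20*s^5 + 2*s^4 - 69*s^3 + 91*s^2 - 56*s + 12)/(48*s^6 - 140*s^5 + 126*s^4 + 12*s^3 - 140*s^2 + 126*s - 36)
Step 4 - add P1, (P2*(P3+P4)*(P5+P6)) (parallel): this yields T(s), and no further normalization is needed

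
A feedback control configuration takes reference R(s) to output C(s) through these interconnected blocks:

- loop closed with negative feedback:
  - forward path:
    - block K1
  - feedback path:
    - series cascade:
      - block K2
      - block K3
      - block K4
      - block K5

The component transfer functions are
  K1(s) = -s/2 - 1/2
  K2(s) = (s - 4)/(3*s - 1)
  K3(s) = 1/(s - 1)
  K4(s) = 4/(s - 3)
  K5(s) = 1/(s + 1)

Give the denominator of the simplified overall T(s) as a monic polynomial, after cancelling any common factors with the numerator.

The answer is s^3 - 13*s^2/3 + 11*s/3 + 5/3.

Reasoning:
Step 1. combine K2, K3, K4, K5 in series, giving (4*s - 16)/(3*s^4 - 10*s^3 + 10*s - 3)
Step 2. feedback reduction of K1, (K2*K3*K4*K5), giving (-3*s^4 + 10*s^3 - 10*s + 3)/(6*s^3 - 26*s^2 + 22*s + 10)
The result of step 2 is T(s) in lowest terms. Its denominator has leading coefficient 6; dividing the denominator through by 6 makes it monic.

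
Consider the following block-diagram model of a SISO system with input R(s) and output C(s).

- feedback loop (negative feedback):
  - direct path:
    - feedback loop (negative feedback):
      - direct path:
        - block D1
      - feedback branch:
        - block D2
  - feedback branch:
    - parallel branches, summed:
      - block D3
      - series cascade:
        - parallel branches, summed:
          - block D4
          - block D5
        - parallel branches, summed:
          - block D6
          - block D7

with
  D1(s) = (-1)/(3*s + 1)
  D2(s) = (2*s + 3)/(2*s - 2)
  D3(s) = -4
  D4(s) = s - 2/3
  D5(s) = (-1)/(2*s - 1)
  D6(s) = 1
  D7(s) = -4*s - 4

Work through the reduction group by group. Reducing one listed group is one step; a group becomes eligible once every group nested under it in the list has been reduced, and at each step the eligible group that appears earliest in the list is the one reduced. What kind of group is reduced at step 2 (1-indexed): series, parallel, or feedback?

The answer is parallel.

Reasoning:
1. collapse the loop (D1 forward, D2 return)
2. sum the parallel branches D4, D5
3. sum the parallel branches D6, D7
4. cascade (D4+D5), (D6+D7)
5. reduce the parallel group D3, ((D4+D5)*(D6+D7))
6. reduce the feedback loop with forward [D1/(1+D1*D2)] and return (D3+((D4+D5)*(D6+D7)))
Step 2 collapses a parallel group.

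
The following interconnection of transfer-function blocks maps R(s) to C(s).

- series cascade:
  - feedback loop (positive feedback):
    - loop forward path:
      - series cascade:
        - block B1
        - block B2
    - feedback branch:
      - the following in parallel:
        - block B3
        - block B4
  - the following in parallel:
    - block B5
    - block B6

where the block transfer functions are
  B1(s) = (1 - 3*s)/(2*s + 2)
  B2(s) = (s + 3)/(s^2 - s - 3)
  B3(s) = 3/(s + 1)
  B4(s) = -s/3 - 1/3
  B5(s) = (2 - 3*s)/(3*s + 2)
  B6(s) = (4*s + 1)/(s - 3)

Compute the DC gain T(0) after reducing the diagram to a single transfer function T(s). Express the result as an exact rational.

Step 1 - series reduction of B1, B2 gives (-3*s^2 - 8*s + 3)/(2*s^3 - 8*s - 6)
Step 2 - sum the parallel branches B3, B4 gives (-s^2 - 2*s + 8)/(3*s + 3)
Step 3 - feedback reduction of (B1*B2), (B3+B4) gives (-9*s^3 - 33*s^2 - 15*s + 9)/(3*s^4 - 8*s^3 - 13*s^2 + 28*s - 42)
Step 4 - sum the parallel branches B5, B6 gives (9*s^2 + 22*s - 4)/(3*s^2 - 7*s - 6)
Step 5 - combine [(B1*B2)/(1-(B1*B2)*(B3+B4))], (B5+B6) in series gives (-81*s^5 - 495*s^4 - 825*s^3 - 117*s^2 + 258*s - 36)/(9*s^6 - 45*s^5 - s^4 + 223*s^3 - 244*s^2 + 126*s + 252)
DC gain: substitute s = 0 into T(s) from step 5: T(0) = -36/252 = -1/7.

Answer: -1/7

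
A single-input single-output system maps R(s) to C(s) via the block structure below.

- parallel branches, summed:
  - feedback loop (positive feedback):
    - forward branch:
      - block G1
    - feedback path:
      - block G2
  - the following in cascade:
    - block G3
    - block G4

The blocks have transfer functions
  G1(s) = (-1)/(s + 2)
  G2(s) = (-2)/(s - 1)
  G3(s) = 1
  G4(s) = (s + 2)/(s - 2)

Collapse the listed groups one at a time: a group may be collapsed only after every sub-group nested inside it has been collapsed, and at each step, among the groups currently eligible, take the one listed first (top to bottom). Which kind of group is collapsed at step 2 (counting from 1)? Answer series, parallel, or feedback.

[1] close the feedback loop around G1, G2
[2] multiply G3, G4 (series)
[3] parallel reduction of [G1/(1-G1*G2)], (G3*G4)
So the answer for step 2 is series.

Answer: series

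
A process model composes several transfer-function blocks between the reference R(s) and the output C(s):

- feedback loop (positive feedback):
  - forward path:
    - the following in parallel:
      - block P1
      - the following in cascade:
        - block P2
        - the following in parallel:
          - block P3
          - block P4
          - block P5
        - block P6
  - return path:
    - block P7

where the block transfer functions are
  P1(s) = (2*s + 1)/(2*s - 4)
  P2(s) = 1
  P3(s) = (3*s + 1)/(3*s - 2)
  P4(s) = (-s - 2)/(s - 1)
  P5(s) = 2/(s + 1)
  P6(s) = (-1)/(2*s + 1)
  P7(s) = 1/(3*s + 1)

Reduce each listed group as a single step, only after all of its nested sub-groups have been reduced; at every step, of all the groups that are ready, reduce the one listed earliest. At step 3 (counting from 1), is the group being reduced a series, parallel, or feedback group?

Step 1: add P3, P4, P5 (parallel)
Step 2: cascade P2, (P3+P4+P5), P6
Step 3: combine P1, (P2*(P3+P4+P5)*P6) in parallel
Step 4: collapse the loop ((P1+(P2*(P3+P4+P5)*P6)) forward, P7 return)
At step 3 the group reduced is parallel.

Hence the answer: parallel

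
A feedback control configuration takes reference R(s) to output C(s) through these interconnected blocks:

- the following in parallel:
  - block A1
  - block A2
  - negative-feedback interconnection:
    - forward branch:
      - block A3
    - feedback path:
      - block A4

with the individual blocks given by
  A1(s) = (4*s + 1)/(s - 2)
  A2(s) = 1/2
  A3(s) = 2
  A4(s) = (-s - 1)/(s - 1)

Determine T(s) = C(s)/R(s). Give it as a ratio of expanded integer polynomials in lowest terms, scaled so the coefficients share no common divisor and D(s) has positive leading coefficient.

Step 1 - feedback reduction of A3, A4: (2 - 2*s)/(s + 3)
Step 2 - add A1, A2, [A3/(1+A3*A4)] (parallel): this yields T(s), and no further normalization is needed

Final answer: (5*s^2 + 39*s - 8)/(2*s^2 + 2*s - 12)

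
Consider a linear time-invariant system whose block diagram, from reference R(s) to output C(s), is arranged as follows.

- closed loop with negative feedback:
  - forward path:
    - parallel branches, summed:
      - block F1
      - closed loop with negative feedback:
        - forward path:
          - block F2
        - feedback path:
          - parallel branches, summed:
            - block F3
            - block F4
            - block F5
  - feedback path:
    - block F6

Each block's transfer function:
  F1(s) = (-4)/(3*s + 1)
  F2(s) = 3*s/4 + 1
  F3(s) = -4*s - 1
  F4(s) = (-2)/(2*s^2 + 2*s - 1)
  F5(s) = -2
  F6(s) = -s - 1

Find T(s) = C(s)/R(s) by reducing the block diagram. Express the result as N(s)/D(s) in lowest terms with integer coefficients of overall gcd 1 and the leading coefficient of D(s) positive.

Answer: (-114*s^4 - 344*s^3 - 245*s^2 + 19*s + 4)/(186*s^5 + 704*s^4 + 825*s^3 + 271*s^2 - 26*s - 4)

Working:
Step 1: parallel reduction of F3, F4, F5 -> (-8*s^3 - 14*s^2 - 2*s + 1)/(2*s^2 + 2*s - 1)
Step 2: reduce the feedback loop with forward F2 and return (F3+F4+F5) -> (-6*s^3 - 14*s^2 - 5*s + 4)/(24*s^4 + 74*s^3 + 54*s^2 - 3*s)
Step 3: combine F1, [F2/(1+F2*(F3+F4+F5))] in parallel -> (-114*s^4 - 344*s^3 - 245*s^2 + 19*s + 4)/(72*s^5 + 246*s^4 + 236*s^3 + 45*s^2 - 3*s)
Step 4: collapse the loop ((F1+[F2/(1+F2*(F3+F4+F5))]) forward, F6 return) - this is the overall T(s), already in the required normalized form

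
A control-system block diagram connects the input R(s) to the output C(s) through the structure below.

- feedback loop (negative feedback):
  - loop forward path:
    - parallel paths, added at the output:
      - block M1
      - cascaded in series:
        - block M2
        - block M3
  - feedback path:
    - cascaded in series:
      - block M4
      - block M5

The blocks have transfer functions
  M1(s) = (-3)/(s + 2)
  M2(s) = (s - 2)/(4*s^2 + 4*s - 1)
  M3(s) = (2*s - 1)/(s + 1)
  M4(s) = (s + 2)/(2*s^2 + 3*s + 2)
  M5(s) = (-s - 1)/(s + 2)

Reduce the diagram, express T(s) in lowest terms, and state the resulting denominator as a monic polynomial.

Step 1 - reduce the series chain M2, M3, giving (2*s^2 - 5*s + 2)/(4*s^3 + 8*s^2 + 3*s - 1)
Step 2 - combine M1, (M2*M3) in parallel, giving (-10*s^3 - 25*s^2 - 17*s + 7)/(4*s^4 + 16*s^3 + 19*s^2 + 5*s - 2)
Step 3 - combine M4, M5 in series, giving (-s - 1)/(2*s^2 + 3*s + 2)
Step 4 - feedback reduction of (M1+(M2*M3)), (M4*M5), giving (-20*s^5 - 80*s^4 - 129*s^3 - 87*s^2 - 13*s + 14)/(8*s^6 + 44*s^5 + 104*s^4 + 134*s^3 + 91*s^2 + 14*s - 11)
Step 4 gives the fully reduced T(s), with no common factor left to cancel. The denominator's leading coefficient is 8, so divide each of its coefficients by 8 to get the monic form.

Therefore the answer is s^6 + 11*s^5/2 + 13*s^4 + 67*s^3/4 + 91*s^2/8 + 7*s/4 - 11/8.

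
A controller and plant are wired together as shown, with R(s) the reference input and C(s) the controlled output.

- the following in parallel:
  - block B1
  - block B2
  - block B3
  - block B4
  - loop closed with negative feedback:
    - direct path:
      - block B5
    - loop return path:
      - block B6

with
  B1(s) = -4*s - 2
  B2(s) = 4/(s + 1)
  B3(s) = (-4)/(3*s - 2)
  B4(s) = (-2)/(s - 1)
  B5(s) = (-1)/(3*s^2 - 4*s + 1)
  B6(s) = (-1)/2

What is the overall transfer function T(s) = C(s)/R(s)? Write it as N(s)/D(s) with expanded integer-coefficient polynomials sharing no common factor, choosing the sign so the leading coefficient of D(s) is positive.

Step 1. reduce the feedback loop with forward B5 and return B6, giving (-2)/(6*s^2 - 8*s + 3)
Step 2. parallel reduction of B1, B2, B3, B4, [B5/(1+B5*B6)] - this is the overall T(s), already in the required normalized form

Therefore the answer is (-72*s^6 + 108*s^5 + 56*s^4 - 288*s^3 + 322*s^2 - 162*s + 32)/(18*s^5 - 36*s^4 + 7*s^3 + 30*s^2 - 25*s + 6).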